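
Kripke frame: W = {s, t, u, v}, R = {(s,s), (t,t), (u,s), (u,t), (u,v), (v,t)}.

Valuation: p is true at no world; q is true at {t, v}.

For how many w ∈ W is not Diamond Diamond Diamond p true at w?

s: Diamond Diamond Diamond p is F. ✓
t: Diamond Diamond Diamond p is F. ✓
u: Diamond Diamond Diamond p is F. ✓
v: Diamond Diamond Diamond p is F. ✓
Satisfying worlds: {s, t, u, v}.

4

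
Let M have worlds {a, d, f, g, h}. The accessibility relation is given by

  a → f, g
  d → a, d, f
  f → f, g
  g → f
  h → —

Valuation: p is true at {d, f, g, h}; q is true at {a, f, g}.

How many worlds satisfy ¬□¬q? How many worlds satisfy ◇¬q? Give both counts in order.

4 and 1

For ¬□¬q:
a: □¬q is F. ✓
d: □¬q is F. ✓
f: □¬q is F. ✓
g: □¬q is F. ✓
h: □¬q is T. ✗
— 4 worlds.
For ◇¬q:
a: successors {f, g}; ¬q there: f:F, g:F. ✗
d: successors {a, d, f}; ¬q there: a:F, d:T, f:F. ✓
f: successors {f, g}; ¬q there: f:F, g:F. ✗
g: successors {f}; ¬q there: f:F. ✗
h: no successors, so ◇¬q fails. ✗
— 1 world.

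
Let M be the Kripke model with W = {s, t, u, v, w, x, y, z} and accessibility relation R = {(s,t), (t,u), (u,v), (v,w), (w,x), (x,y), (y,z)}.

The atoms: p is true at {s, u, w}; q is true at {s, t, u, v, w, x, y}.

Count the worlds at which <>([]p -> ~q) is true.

5

s: successors {t}; []p -> ~q there: t:F. ✗
t: successors {u}; []p -> ~q there: u:T. ✓
u: successors {v}; []p -> ~q there: v:F. ✗
v: successors {w}; []p -> ~q there: w:T. ✓
w: successors {x}; []p -> ~q there: x:T. ✓
x: successors {y}; []p -> ~q there: y:T. ✓
y: successors {z}; []p -> ~q there: z:T. ✓
z: no successors, so <>([]p -> ~q) fails. ✗
Satisfying worlds: {t, v, w, x, y}.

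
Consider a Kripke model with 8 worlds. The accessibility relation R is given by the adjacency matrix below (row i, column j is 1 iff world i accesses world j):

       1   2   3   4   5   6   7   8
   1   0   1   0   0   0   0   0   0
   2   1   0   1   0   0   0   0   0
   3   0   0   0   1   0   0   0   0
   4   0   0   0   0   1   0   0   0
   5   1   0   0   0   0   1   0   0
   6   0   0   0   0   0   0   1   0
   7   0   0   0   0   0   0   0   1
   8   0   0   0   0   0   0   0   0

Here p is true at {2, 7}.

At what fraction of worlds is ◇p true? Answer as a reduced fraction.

1/4

1: successors {2}; p there: 2:T. ✓
2: successors {1, 3}; p there: 1:F, 3:F. ✗
3: successors {4}; p there: 4:F. ✗
4: successors {5}; p there: 5:F. ✗
5: successors {1, 6}; p there: 1:F, 6:F. ✗
6: successors {7}; p there: 7:T. ✓
7: successors {8}; p there: 8:F. ✗
8: no successors, so ◇p fails. ✗
That's 2 of 8 worlds, so 2/8 = 1/4.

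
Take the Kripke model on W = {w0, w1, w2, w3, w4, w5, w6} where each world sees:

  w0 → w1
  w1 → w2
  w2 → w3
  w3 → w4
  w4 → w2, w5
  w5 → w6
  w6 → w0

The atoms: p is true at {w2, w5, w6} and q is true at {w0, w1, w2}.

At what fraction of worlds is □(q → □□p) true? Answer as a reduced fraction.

4/7

w0: successors {w1}; q → □□p there: w1:F. ✗
w1: successors {w2}; q → □□p there: w2:F. ✗
w2: successors {w3}; q → □□p there: w3:T. ✓
w3: successors {w4}; q → □□p there: w4:T. ✓
w4: successors {w2, w5}; q → □□p there: w2:F, w5:T. ✗
w5: successors {w6}; q → □□p there: w6:T. ✓
w6: successors {w0}; q → □□p there: w0:T. ✓
That's 4 of 7 worlds, so 4/7.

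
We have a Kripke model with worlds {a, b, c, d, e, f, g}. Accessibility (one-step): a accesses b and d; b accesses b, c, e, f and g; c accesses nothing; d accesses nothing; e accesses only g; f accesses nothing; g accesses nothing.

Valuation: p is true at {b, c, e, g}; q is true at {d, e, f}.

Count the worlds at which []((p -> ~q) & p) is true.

5

a: successors {b, d}; (p -> ~q) & p there: b:T, d:F. ✗
b: successors {b, c, e, f, g}; (p -> ~q) & p there: b:T, c:T, e:F, f:F, g:T. ✗
c: no successors, so []((p -> ~q) & p) holds vacuously. ✓
d: no successors, so []((p -> ~q) & p) holds vacuously. ✓
e: successors {g}; (p -> ~q) & p there: g:T. ✓
f: no successors, so []((p -> ~q) & p) holds vacuously. ✓
g: no successors, so []((p -> ~q) & p) holds vacuously. ✓
Satisfying worlds: {c, d, e, f, g}.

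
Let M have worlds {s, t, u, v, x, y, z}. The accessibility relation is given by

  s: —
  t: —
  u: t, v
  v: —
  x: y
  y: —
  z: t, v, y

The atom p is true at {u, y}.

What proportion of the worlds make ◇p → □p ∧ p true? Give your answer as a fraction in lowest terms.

5/7

s: ◇p is F, □p ∧ p is F. ✓
t: ◇p is F, □p ∧ p is F. ✓
u: ◇p is F, □p ∧ p is F. ✓
v: ◇p is F, □p ∧ p is F. ✓
x: ◇p is T, □p ∧ p is F. ✗
y: ◇p is F, □p ∧ p is T. ✓
z: ◇p is T, □p ∧ p is F. ✗
That's 5 of 7 worlds, so 5/7.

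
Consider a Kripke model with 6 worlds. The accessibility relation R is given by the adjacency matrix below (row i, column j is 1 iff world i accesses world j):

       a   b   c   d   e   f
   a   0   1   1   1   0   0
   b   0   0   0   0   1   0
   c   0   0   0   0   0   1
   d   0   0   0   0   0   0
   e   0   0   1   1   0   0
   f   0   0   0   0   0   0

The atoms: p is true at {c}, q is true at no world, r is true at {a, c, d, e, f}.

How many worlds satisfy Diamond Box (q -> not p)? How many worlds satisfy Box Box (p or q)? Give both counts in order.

4 and 3

For Diamond Box (q -> not p):
a: successors {b, c, d}; Box (q -> not p) there: b:T, c:T, d:T. ✓
b: successors {e}; Box (q -> not p) there: e:T. ✓
c: successors {f}; Box (q -> not p) there: f:T. ✓
d: no successors, so Diamond Box (q -> not p) fails. ✗
e: successors {c, d}; Box (q -> not p) there: c:T, d:T. ✓
f: no successors, so Diamond Box (q -> not p) fails. ✗
— 4 worlds.
For Box Box (p or q):
a: successors {b, c, d}; Box (p or q) there: b:F, c:F, d:T. ✗
b: successors {e}; Box (p or q) there: e:F. ✗
c: successors {f}; Box (p or q) there: f:T. ✓
d: no successors, so Box Box (p or q) holds vacuously. ✓
e: successors {c, d}; Box (p or q) there: c:F, d:T. ✗
f: no successors, so Box Box (p or q) holds vacuously. ✓
— 3 worlds.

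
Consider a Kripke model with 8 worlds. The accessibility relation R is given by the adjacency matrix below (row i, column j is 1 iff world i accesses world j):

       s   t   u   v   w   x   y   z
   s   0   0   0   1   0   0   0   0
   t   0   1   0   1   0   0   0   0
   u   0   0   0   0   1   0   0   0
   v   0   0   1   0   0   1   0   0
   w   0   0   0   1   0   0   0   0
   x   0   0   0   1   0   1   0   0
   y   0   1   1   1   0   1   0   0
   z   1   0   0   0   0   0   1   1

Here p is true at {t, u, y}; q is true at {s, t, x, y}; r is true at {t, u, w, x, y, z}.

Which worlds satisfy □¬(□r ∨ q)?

s: successors {v}; ¬(□r ∨ q) there: v:F. ✗
t: successors {t, v}; ¬(□r ∨ q) there: t:F, v:F. ✗
u: successors {w}; ¬(□r ∨ q) there: w:T. ✓
v: successors {u, x}; ¬(□r ∨ q) there: u:F, x:F. ✗
w: successors {v}; ¬(□r ∨ q) there: v:F. ✗
x: successors {v, x}; ¬(□r ∨ q) there: v:F, x:F. ✗
y: successors {t, u, v, x}; ¬(□r ∨ q) there: t:F, u:F, v:F, x:F. ✗
z: successors {s, y, z}; ¬(□r ∨ q) there: s:F, y:F, z:T. ✗

{u}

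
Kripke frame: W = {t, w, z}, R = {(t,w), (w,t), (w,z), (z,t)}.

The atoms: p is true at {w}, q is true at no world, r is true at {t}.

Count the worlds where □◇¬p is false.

t: successors {w}; ◇¬p there: w:T. ✓
w: successors {t, z}; ◇¬p there: t:F, z:T. ✗
z: successors {t}; ◇¬p there: t:F. ✗
Satisfying worlds: {t}.
So □◇¬p fails at the other 2 worlds.

2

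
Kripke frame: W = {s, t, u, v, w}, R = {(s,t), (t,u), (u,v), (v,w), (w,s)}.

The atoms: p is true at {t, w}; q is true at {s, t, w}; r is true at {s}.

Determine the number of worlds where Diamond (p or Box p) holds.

s: successors {t}; p or Box p there: t:T. ✓
t: successors {u}; p or Box p there: u:F. ✗
u: successors {v}; p or Box p there: v:T. ✓
v: successors {w}; p or Box p there: w:T. ✓
w: successors {s}; p or Box p there: s:T. ✓
Satisfying worlds: {s, u, v, w}.

4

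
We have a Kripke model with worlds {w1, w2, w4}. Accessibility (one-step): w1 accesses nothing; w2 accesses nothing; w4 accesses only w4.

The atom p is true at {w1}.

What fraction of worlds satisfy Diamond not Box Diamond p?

1/3

w1: no successors, so Diamond not Box Diamond p fails. ✗
w2: no successors, so Diamond not Box Diamond p fails. ✗
w4: successors {w4}; not Box Diamond p there: w4:T. ✓
That's 1 of 3 worlds, so 1/3.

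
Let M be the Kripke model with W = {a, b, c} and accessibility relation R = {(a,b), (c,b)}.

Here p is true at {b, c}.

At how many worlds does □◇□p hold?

1

a: successors {b}; ◇□p there: b:F. ✗
b: no successors, so □◇□p holds vacuously. ✓
c: successors {b}; ◇□p there: b:F. ✗
Satisfying worlds: {b}.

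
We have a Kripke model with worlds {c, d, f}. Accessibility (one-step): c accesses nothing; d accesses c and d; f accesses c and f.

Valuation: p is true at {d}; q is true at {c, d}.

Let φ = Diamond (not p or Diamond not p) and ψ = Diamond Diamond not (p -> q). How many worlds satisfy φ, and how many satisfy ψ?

2 and 0

For Diamond (not p or Diamond not p):
c: no successors, so Diamond (not p or Diamond not p) fails. ✗
d: successors {c, d}; not p or Diamond not p there: c:T, d:T. ✓
f: successors {c, f}; not p or Diamond not p there: c:T, f:T. ✓
— 2 worlds.
For Diamond Diamond not (p -> q):
c: no successors, so Diamond Diamond not (p -> q) fails. ✗
d: successors {c, d}; Diamond not (p -> q) there: c:F, d:F. ✗
f: successors {c, f}; Diamond not (p -> q) there: c:F, f:F. ✗
— 0 worlds.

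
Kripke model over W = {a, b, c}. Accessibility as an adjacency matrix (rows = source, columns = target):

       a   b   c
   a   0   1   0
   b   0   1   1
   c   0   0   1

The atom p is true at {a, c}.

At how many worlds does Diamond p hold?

2

a: successors {b}; p there: b:F. ✗
b: successors {b, c}; p there: b:F, c:T. ✓
c: successors {c}; p there: c:T. ✓
Satisfying worlds: {b, c}.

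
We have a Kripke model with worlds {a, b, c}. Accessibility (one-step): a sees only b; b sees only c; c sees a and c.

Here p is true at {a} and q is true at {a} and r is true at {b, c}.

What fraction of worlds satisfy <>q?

a: successors {b}; q there: b:F. ✗
b: successors {c}; q there: c:F. ✗
c: successors {a, c}; q there: a:T, c:F. ✓
That's 1 of 3 worlds, so 1/3.

1/3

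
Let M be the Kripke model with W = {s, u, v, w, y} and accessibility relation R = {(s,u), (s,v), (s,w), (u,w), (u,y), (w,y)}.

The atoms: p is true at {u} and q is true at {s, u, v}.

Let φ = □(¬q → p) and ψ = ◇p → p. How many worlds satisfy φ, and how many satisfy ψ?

2 and 4

For □(¬q → p):
s: successors {u, v, w}; ¬q → p there: u:T, v:T, w:F. ✗
u: successors {w, y}; ¬q → p there: w:F, y:F. ✗
v: no successors, so □(¬q → p) holds vacuously. ✓
w: successors {y}; ¬q → p there: y:F. ✗
y: no successors, so □(¬q → p) holds vacuously. ✓
— 2 worlds.
For ◇p → p:
s: ◇p is T, p is F. ✗
u: ◇p is F, p is T. ✓
v: ◇p is F, p is F. ✓
w: ◇p is F, p is F. ✓
y: ◇p is F, p is F. ✓
— 4 worlds.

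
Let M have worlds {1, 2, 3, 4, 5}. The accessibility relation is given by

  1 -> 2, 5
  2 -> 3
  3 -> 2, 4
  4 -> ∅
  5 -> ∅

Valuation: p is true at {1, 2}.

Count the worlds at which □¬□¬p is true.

3

1: successors {2, 5}; ¬□¬p there: 2:F, 5:F. ✗
2: successors {3}; ¬□¬p there: 3:T. ✓
3: successors {2, 4}; ¬□¬p there: 2:F, 4:F. ✗
4: no successors, so □¬□¬p holds vacuously. ✓
5: no successors, so □¬□¬p holds vacuously. ✓
Satisfying worlds: {2, 4, 5}.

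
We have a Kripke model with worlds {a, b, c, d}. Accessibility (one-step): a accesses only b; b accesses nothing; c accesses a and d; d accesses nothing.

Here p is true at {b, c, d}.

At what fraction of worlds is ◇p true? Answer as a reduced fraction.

1/2

a: successors {b}; p there: b:T. ✓
b: no successors, so ◇p fails. ✗
c: successors {a, d}; p there: a:F, d:T. ✓
d: no successors, so ◇p fails. ✗
That's 2 of 4 worlds, so 2/4 = 1/2.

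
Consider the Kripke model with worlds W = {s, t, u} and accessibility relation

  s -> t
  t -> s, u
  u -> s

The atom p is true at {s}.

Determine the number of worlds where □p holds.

s: successors {t}; p there: t:F. ✗
t: successors {s, u}; p there: s:T, u:F. ✗
u: successors {s}; p there: s:T. ✓
Satisfying worlds: {u}.

1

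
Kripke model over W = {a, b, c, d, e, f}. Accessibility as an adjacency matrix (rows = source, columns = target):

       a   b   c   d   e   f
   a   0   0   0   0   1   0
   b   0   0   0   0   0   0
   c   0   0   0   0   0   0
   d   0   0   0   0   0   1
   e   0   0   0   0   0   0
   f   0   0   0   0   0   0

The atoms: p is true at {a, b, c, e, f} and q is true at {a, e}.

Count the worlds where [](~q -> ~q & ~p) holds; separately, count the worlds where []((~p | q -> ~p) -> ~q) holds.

5 and 6

For [](~q -> ~q & ~p):
a: successors {e}; ~q -> ~q & ~p there: e:T. ✓
b: no successors, so [](~q -> ~q & ~p) holds vacuously. ✓
c: no successors, so [](~q -> ~q & ~p) holds vacuously. ✓
d: successors {f}; ~q -> ~q & ~p there: f:F. ✗
e: no successors, so [](~q -> ~q & ~p) holds vacuously. ✓
f: no successors, so [](~q -> ~q & ~p) holds vacuously. ✓
— 5 worlds.
For []((~p | q -> ~p) -> ~q):
a: successors {e}; (~p | q -> ~p) -> ~q there: e:T. ✓
b: no successors, so []((~p | q -> ~p) -> ~q) holds vacuously. ✓
c: no successors, so []((~p | q -> ~p) -> ~q) holds vacuously. ✓
d: successors {f}; (~p | q -> ~p) -> ~q there: f:T. ✓
e: no successors, so []((~p | q -> ~p) -> ~q) holds vacuously. ✓
f: no successors, so []((~p | q -> ~p) -> ~q) holds vacuously. ✓
— 6 worlds.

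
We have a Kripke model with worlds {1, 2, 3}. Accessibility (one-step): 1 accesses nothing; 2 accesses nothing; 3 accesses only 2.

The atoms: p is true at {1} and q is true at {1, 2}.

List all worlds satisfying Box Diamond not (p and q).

{1, 2}

1: no successors, so Box Diamond not (p and q) holds vacuously. ✓
2: no successors, so Box Diamond not (p and q) holds vacuously. ✓
3: successors {2}; Diamond not (p and q) there: 2:F. ✗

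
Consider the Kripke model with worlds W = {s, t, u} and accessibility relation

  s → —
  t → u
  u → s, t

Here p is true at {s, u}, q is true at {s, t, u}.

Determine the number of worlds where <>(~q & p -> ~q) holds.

2

s: no successors, so <>(~q & p -> ~q) fails. ✗
t: successors {u}; ~q & p -> ~q there: u:T. ✓
u: successors {s, t}; ~q & p -> ~q there: s:T, t:T. ✓
Satisfying worlds: {t, u}.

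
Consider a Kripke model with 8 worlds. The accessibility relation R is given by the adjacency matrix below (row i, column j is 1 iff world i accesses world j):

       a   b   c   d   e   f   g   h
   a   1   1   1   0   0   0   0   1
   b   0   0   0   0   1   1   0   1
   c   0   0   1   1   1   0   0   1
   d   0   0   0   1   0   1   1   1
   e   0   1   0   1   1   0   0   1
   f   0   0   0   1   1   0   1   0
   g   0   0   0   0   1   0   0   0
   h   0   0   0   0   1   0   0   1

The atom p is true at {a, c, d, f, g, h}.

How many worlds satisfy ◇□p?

4

a: successors {a, b, c, h}; □p there: a:F, b:F, c:F, h:F. ✗
b: successors {e, f, h}; □p there: e:F, f:F, h:F. ✗
c: successors {c, d, e, h}; □p there: c:F, d:T, e:F, h:F. ✓
d: successors {d, f, g, h}; □p there: d:T, f:F, g:F, h:F. ✓
e: successors {b, d, e, h}; □p there: b:F, d:T, e:F, h:F. ✓
f: successors {d, e, g}; □p there: d:T, e:F, g:F. ✓
g: successors {e}; □p there: e:F. ✗
h: successors {e, h}; □p there: e:F, h:F. ✗
Satisfying worlds: {c, d, e, f}.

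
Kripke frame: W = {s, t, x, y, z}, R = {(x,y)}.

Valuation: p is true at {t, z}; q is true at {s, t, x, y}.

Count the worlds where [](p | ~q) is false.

s: no successors, so [](p | ~q) holds vacuously. ✓
t: no successors, so [](p | ~q) holds vacuously. ✓
x: successors {y}; p | ~q there: y:F. ✗
y: no successors, so [](p | ~q) holds vacuously. ✓
z: no successors, so [](p | ~q) holds vacuously. ✓
Satisfying worlds: {s, t, y, z}.
So [](p | ~q) fails at the other 1 world.

1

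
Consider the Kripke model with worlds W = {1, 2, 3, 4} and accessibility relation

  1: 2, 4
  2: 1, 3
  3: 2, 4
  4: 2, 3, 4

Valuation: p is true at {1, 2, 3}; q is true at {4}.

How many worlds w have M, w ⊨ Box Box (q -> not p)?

4

1: successors {2, 4}; Box (q -> not p) there: 2:T, 4:T. ✓
2: successors {1, 3}; Box (q -> not p) there: 1:T, 3:T. ✓
3: successors {2, 4}; Box (q -> not p) there: 2:T, 4:T. ✓
4: successors {2, 3, 4}; Box (q -> not p) there: 2:T, 3:T, 4:T. ✓
Satisfying worlds: {1, 2, 3, 4}.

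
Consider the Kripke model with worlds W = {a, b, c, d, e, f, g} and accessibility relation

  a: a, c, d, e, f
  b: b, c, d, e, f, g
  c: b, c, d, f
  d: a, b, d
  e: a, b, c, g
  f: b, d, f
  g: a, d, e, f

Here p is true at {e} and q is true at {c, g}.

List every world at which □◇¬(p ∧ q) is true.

{a, b, c, d, e, f, g}

a: successors {a, c, d, e, f}; ◇¬(p ∧ q) there: a:T, c:T, d:T, e:T, f:T. ✓
b: successors {b, c, d, e, f, g}; ◇¬(p ∧ q) there: b:T, c:T, d:T, e:T, f:T, g:T. ✓
c: successors {b, c, d, f}; ◇¬(p ∧ q) there: b:T, c:T, d:T, f:T. ✓
d: successors {a, b, d}; ◇¬(p ∧ q) there: a:T, b:T, d:T. ✓
e: successors {a, b, c, g}; ◇¬(p ∧ q) there: a:T, b:T, c:T, g:T. ✓
f: successors {b, d, f}; ◇¬(p ∧ q) there: b:T, d:T, f:T. ✓
g: successors {a, d, e, f}; ◇¬(p ∧ q) there: a:T, d:T, e:T, f:T. ✓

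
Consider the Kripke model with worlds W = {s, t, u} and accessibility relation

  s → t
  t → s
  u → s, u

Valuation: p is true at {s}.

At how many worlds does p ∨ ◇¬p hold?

2

s: p is T, ◇¬p is T. ✓
t: p is F, ◇¬p is F. ✗
u: p is F, ◇¬p is T. ✓
Satisfying worlds: {s, u}.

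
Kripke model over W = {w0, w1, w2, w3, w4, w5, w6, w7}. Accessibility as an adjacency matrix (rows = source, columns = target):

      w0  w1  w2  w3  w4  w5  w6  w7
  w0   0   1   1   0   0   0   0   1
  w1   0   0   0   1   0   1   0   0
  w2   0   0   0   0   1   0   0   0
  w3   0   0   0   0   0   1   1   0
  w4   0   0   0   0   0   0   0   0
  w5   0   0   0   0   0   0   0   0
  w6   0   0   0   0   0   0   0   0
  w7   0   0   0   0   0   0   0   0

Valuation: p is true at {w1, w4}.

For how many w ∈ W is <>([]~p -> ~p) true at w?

3

w0: successors {w1, w2, w7}; []~p -> ~p there: w1:F, w2:T, w7:T. ✓
w1: successors {w3, w5}; []~p -> ~p there: w3:T, w5:T. ✓
w2: successors {w4}; []~p -> ~p there: w4:F. ✗
w3: successors {w5, w6}; []~p -> ~p there: w5:T, w6:T. ✓
w4: no successors, so <>([]~p -> ~p) fails. ✗
w5: no successors, so <>([]~p -> ~p) fails. ✗
w6: no successors, so <>([]~p -> ~p) fails. ✗
w7: no successors, so <>([]~p -> ~p) fails. ✗
Satisfying worlds: {w0, w1, w3}.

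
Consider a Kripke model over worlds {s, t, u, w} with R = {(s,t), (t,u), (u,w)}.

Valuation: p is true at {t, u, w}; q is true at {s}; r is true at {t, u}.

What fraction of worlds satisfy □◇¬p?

s: successors {t}; ◇¬p there: t:F. ✗
t: successors {u}; ◇¬p there: u:F. ✗
u: successors {w}; ◇¬p there: w:F. ✗
w: no successors, so □◇¬p holds vacuously. ✓
That's 1 of 4 worlds, so 1/4.

1/4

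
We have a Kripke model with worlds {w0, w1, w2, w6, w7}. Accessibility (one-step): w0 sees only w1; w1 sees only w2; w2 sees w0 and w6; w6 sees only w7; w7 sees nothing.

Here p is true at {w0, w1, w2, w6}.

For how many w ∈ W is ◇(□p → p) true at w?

3

w0: successors {w1}; □p → p there: w1:T. ✓
w1: successors {w2}; □p → p there: w2:T. ✓
w2: successors {w0, w6}; □p → p there: w0:T, w6:T. ✓
w6: successors {w7}; □p → p there: w7:F. ✗
w7: no successors, so ◇(□p → p) fails. ✗
Satisfying worlds: {w0, w1, w2}.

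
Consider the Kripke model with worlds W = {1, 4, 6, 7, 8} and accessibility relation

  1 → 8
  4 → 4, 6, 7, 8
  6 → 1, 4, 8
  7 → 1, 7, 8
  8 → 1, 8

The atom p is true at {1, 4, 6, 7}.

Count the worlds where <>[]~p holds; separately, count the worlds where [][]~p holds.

For <>[]~p:
1: successors {8}; []~p there: 8:F. ✗
4: successors {4, 6, 7, 8}; []~p there: 4:F, 6:F, 7:F, 8:F. ✗
6: successors {1, 4, 8}; []~p there: 1:T, 4:F, 8:F. ✓
7: successors {1, 7, 8}; []~p there: 1:T, 7:F, 8:F. ✓
8: successors {1, 8}; []~p there: 1:T, 8:F. ✓
— 3 worlds.
For [][]~p:
1: successors {8}; []~p there: 8:F. ✗
4: successors {4, 6, 7, 8}; []~p there: 4:F, 6:F, 7:F, 8:F. ✗
6: successors {1, 4, 8}; []~p there: 1:T, 4:F, 8:F. ✗
7: successors {1, 7, 8}; []~p there: 1:T, 7:F, 8:F. ✗
8: successors {1, 8}; []~p there: 1:T, 8:F. ✗
— 0 worlds.

3 and 0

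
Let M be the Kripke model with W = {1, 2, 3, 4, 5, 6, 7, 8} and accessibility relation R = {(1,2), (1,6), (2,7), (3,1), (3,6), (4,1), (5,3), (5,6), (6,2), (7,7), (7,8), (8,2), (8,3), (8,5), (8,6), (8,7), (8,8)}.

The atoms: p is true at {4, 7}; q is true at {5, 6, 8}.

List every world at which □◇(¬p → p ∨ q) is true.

{2, 4, 6, 7}

1: successors {2, 6}; ◇(¬p → p ∨ q) there: 2:T, 6:F. ✗
2: successors {7}; ◇(¬p → p ∨ q) there: 7:T. ✓
3: successors {1, 6}; ◇(¬p → p ∨ q) there: 1:T, 6:F. ✗
4: successors {1}; ◇(¬p → p ∨ q) there: 1:T. ✓
5: successors {3, 6}; ◇(¬p → p ∨ q) there: 3:T, 6:F. ✗
6: successors {2}; ◇(¬p → p ∨ q) there: 2:T. ✓
7: successors {7, 8}; ◇(¬p → p ∨ q) there: 7:T, 8:T. ✓
8: successors {2, 3, 5, 6, 7, 8}; ◇(¬p → p ∨ q) there: 2:T, 3:T, 5:T, 6:F, 7:T, 8:T. ✗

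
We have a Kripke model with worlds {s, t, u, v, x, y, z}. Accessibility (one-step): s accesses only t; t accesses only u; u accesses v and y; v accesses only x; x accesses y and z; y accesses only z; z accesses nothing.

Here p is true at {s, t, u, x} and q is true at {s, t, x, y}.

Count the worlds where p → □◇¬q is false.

s: p is T, □◇¬q is T. ✓
t: p is T, □◇¬q is T. ✓
u: p is T, □◇¬q is F. ✗
v: p is F, □◇¬q is T. ✓
x: p is T, □◇¬q is F. ✗
y: p is F, □◇¬q is F. ✓
z: p is F, □◇¬q is T. ✓
Satisfying worlds: {s, t, v, y, z}.
So p → □◇¬q fails at the other 2 worlds.

2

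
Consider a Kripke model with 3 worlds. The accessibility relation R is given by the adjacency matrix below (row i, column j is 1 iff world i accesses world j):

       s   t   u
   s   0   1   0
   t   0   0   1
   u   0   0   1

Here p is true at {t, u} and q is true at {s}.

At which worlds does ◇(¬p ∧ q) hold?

s: successors {t}; ¬p ∧ q there: t:F. ✗
t: successors {u}; ¬p ∧ q there: u:F. ✗
u: successors {u}; ¬p ∧ q there: u:F. ✗

∅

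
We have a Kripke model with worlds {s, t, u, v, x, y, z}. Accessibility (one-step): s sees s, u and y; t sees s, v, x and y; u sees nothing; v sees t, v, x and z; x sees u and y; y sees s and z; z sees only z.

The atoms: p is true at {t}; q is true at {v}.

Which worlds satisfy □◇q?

{u}

s: successors {s, u, y}; ◇q there: s:F, u:F, y:F. ✗
t: successors {s, v, x, y}; ◇q there: s:F, v:T, x:F, y:F. ✗
u: no successors, so □◇q holds vacuously. ✓
v: successors {t, v, x, z}; ◇q there: t:T, v:T, x:F, z:F. ✗
x: successors {u, y}; ◇q there: u:F, y:F. ✗
y: successors {s, z}; ◇q there: s:F, z:F. ✗
z: successors {z}; ◇q there: z:F. ✗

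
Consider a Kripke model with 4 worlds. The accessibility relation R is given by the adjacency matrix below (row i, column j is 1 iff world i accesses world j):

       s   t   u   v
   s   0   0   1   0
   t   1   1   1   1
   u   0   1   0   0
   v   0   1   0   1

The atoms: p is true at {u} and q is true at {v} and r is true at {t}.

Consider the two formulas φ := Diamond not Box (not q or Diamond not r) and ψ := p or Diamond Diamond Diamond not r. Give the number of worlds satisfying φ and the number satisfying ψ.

For Diamond not Box (not q or Diamond not r):
s: successors {u}; not Box (not q or Diamond not r) there: u:F. ✗
t: successors {s, t, u, v}; not Box (not q or Diamond not r) there: s:F, t:F, u:F, v:F. ✗
u: successors {t}; not Box (not q or Diamond not r) there: t:F. ✗
v: successors {t, v}; not Box (not q or Diamond not r) there: t:F, v:F. ✗
— 0 worlds.
For p or Diamond Diamond Diamond not r:
s: p is F, Diamond Diamond Diamond not r is T. ✓
t: p is F, Diamond Diamond Diamond not r is T. ✓
u: p is T, Diamond Diamond Diamond not r is T. ✓
v: p is F, Diamond Diamond Diamond not r is T. ✓
— 4 worlds.

0 and 4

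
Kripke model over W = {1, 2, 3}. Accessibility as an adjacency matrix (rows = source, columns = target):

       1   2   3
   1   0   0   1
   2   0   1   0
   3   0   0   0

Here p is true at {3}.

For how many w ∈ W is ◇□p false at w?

1: successors {3}; □p there: 3:T. ✓
2: successors {2}; □p there: 2:F. ✗
3: no successors, so ◇□p fails. ✗
Satisfying worlds: {1}.
So ◇□p fails at the other 2 worlds.

2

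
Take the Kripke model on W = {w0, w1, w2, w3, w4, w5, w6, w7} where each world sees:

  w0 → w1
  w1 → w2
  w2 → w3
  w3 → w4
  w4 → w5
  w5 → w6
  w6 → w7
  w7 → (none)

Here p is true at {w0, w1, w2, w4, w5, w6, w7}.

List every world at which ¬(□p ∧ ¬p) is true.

{w0, w1, w2, w4, w5, w6, w7}

w0: □p ∧ ¬p is F. ✓
w1: □p ∧ ¬p is F. ✓
w2: □p ∧ ¬p is F. ✓
w3: □p ∧ ¬p is T. ✗
w4: □p ∧ ¬p is F. ✓
w5: □p ∧ ¬p is F. ✓
w6: □p ∧ ¬p is F. ✓
w7: □p ∧ ¬p is F. ✓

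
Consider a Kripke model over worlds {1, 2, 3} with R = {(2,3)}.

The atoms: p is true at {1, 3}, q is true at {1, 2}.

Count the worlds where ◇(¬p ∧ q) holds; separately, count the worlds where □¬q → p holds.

0 and 2

For ◇(¬p ∧ q):
1: no successors, so ◇(¬p ∧ q) fails. ✗
2: successors {3}; ¬p ∧ q there: 3:F. ✗
3: no successors, so ◇(¬p ∧ q) fails. ✗
— 0 worlds.
For □¬q → p:
1: □¬q is T, p is T. ✓
2: □¬q is T, p is F. ✗
3: □¬q is T, p is T. ✓
— 2 worlds.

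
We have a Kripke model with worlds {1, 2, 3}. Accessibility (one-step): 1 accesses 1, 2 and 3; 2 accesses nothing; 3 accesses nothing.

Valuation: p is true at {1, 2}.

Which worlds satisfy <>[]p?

1: successors {1, 2, 3}; []p there: 1:F, 2:T, 3:T. ✓
2: no successors, so <>[]p fails. ✗
3: no successors, so <>[]p fails. ✗

{1}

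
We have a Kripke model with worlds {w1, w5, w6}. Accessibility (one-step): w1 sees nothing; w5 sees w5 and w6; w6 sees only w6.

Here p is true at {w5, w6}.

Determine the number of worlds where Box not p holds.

1

w1: no successors, so Box not p holds vacuously. ✓
w5: successors {w5, w6}; not p there: w5:F, w6:F. ✗
w6: successors {w6}; not p there: w6:F. ✗
Satisfying worlds: {w1}.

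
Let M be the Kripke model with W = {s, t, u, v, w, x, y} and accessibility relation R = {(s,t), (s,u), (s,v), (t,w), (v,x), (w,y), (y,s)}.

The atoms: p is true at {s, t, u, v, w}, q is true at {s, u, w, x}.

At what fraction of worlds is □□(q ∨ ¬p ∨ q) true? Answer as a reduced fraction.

s: successors {t, u, v}; □(q ∨ ¬p ∨ q) there: t:T, u:T, v:T. ✓
t: successors {w}; □(q ∨ ¬p ∨ q) there: w:T. ✓
u: no successors, so □□(q ∨ ¬p ∨ q) holds vacuously. ✓
v: successors {x}; □(q ∨ ¬p ∨ q) there: x:T. ✓
w: successors {y}; □(q ∨ ¬p ∨ q) there: y:T. ✓
x: no successors, so □□(q ∨ ¬p ∨ q) holds vacuously. ✓
y: successors {s}; □(q ∨ ¬p ∨ q) there: s:F. ✗
That's 6 of 7 worlds, so 6/7.

6/7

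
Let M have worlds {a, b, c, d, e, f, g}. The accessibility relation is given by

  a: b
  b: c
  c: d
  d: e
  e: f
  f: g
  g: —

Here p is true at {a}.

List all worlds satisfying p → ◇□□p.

a: p is T, ◇□□p is F. ✗
b: p is F, ◇□□p is F. ✓
c: p is F, ◇□□p is F. ✓
d: p is F, ◇□□p is F. ✓
e: p is F, ◇□□p is T. ✓
f: p is F, ◇□□p is T. ✓
g: p is F, ◇□□p is F. ✓

{b, c, d, e, f, g}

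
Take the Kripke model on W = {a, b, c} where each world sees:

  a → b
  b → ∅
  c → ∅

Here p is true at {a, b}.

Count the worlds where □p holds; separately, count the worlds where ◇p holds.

3 and 1

For □p:
a: successors {b}; p there: b:T. ✓
b: no successors, so □p holds vacuously. ✓
c: no successors, so □p holds vacuously. ✓
— 3 worlds.
For ◇p:
a: successors {b}; p there: b:T. ✓
b: no successors, so ◇p fails. ✗
c: no successors, so ◇p fails. ✗
— 1 world.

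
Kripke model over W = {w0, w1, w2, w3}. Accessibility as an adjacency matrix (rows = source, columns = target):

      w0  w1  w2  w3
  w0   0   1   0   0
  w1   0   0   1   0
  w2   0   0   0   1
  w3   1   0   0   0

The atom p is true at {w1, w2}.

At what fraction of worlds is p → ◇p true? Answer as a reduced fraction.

w0: p is F, ◇p is T. ✓
w1: p is T, ◇p is T. ✓
w2: p is T, ◇p is F. ✗
w3: p is F, ◇p is F. ✓
That's 3 of 4 worlds, so 3/4.

3/4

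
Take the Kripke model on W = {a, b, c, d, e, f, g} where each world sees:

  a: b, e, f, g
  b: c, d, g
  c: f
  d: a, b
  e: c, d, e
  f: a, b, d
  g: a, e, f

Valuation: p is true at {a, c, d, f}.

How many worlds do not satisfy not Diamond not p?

a: Diamond not p is T. ✗
b: Diamond not p is T. ✗
c: Diamond not p is F. ✓
d: Diamond not p is T. ✗
e: Diamond not p is T. ✗
f: Diamond not p is T. ✗
g: Diamond not p is T. ✗
Satisfying worlds: {c}.
So not Diamond not p fails at the other 6 worlds.

6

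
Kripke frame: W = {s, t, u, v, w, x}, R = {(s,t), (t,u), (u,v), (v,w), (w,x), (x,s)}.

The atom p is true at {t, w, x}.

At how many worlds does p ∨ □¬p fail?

2

s: p is F, □¬p is F. ✗
t: p is T, □¬p is T. ✓
u: p is F, □¬p is T. ✓
v: p is F, □¬p is F. ✗
w: p is T, □¬p is F. ✓
x: p is T, □¬p is T. ✓
Satisfying worlds: {t, u, w, x}.
So p ∨ □¬p fails at the other 2 worlds.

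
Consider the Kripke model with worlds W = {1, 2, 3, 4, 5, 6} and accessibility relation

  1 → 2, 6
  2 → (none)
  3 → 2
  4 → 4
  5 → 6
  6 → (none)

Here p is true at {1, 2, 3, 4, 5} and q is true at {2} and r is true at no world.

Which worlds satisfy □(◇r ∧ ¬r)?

1: successors {2, 6}; ◇r ∧ ¬r there: 2:F, 6:F. ✗
2: no successors, so □(◇r ∧ ¬r) holds vacuously. ✓
3: successors {2}; ◇r ∧ ¬r there: 2:F. ✗
4: successors {4}; ◇r ∧ ¬r there: 4:F. ✗
5: successors {6}; ◇r ∧ ¬r there: 6:F. ✗
6: no successors, so □(◇r ∧ ¬r) holds vacuously. ✓

{2, 6}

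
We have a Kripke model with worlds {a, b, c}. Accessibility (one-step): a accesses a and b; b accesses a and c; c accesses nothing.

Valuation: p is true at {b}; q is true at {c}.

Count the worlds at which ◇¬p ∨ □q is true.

a: ◇¬p is T, □q is F. ✓
b: ◇¬p is T, □q is F. ✓
c: ◇¬p is F, □q is T. ✓
Satisfying worlds: {a, b, c}.

3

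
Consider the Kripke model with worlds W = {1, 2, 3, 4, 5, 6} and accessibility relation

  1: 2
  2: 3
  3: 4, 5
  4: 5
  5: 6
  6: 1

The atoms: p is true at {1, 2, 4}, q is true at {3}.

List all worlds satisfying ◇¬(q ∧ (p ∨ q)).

1: successors {2}; ¬(q ∧ (p ∨ q)) there: 2:T. ✓
2: successors {3}; ¬(q ∧ (p ∨ q)) there: 3:F. ✗
3: successors {4, 5}; ¬(q ∧ (p ∨ q)) there: 4:T, 5:T. ✓
4: successors {5}; ¬(q ∧ (p ∨ q)) there: 5:T. ✓
5: successors {6}; ¬(q ∧ (p ∨ q)) there: 6:T. ✓
6: successors {1}; ¬(q ∧ (p ∨ q)) there: 1:T. ✓

{1, 3, 4, 5, 6}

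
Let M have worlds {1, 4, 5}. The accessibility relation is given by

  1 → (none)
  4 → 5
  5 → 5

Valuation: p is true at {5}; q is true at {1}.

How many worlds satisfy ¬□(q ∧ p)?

1: □(q ∧ p) is T. ✗
4: □(q ∧ p) is F. ✓
5: □(q ∧ p) is F. ✓
Satisfying worlds: {4, 5}.

2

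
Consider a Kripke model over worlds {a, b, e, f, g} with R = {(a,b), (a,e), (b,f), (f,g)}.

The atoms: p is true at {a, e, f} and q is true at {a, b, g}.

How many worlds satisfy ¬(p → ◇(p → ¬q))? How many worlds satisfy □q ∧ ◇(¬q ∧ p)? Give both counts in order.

For ¬(p → ◇(p → ¬q)):
a: p → ◇(p → ¬q) is T. ✗
b: p → ◇(p → ¬q) is T. ✗
e: p → ◇(p → ¬q) is F. ✓
f: p → ◇(p → ¬q) is T. ✗
g: p → ◇(p → ¬q) is T. ✗
— 1 world.
For □q ∧ ◇(¬q ∧ p):
a: □q is F, ◇(¬q ∧ p) is T. ✗
b: □q is F, ◇(¬q ∧ p) is T. ✗
e: □q is T, ◇(¬q ∧ p) is F. ✗
f: □q is T, ◇(¬q ∧ p) is F. ✗
g: □q is T, ◇(¬q ∧ p) is F. ✗
— 0 worlds.

1 and 0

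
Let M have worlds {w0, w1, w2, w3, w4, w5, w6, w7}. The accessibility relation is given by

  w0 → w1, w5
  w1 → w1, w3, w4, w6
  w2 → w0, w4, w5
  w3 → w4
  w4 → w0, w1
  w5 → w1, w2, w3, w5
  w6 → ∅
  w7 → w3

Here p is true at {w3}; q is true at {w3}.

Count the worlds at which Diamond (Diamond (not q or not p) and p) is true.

3

w0: successors {w1, w5}; Diamond (not q or not p) and p there: w1:F, w5:F. ✗
w1: successors {w1, w3, w4, w6}; Diamond (not q or not p) and p there: w1:F, w3:T, w4:F, w6:F. ✓
w2: successors {w0, w4, w5}; Diamond (not q or not p) and p there: w0:F, w4:F, w5:F. ✗
w3: successors {w4}; Diamond (not q or not p) and p there: w4:F. ✗
w4: successors {w0, w1}; Diamond (not q or not p) and p there: w0:F, w1:F. ✗
w5: successors {w1, w2, w3, w5}; Diamond (not q or not p) and p there: w1:F, w2:F, w3:T, w5:F. ✓
w6: no successors, so Diamond (Diamond (not q or not p) and p) fails. ✗
w7: successors {w3}; Diamond (not q or not p) and p there: w3:T. ✓
Satisfying worlds: {w1, w5, w7}.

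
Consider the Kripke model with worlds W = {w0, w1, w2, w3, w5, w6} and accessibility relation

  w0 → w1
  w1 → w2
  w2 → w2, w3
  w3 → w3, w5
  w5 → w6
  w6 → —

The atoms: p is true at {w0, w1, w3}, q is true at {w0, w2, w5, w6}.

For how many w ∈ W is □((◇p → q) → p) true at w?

2

w0: successors {w1}; (◇p → q) → p there: w1:T. ✓
w1: successors {w2}; (◇p → q) → p there: w2:F. ✗
w2: successors {w2, w3}; (◇p → q) → p there: w2:F, w3:T. ✗
w3: successors {w3, w5}; (◇p → q) → p there: w3:T, w5:F. ✗
w5: successors {w6}; (◇p → q) → p there: w6:F. ✗
w6: no successors, so □((◇p → q) → p) holds vacuously. ✓
Satisfying worlds: {w0, w6}.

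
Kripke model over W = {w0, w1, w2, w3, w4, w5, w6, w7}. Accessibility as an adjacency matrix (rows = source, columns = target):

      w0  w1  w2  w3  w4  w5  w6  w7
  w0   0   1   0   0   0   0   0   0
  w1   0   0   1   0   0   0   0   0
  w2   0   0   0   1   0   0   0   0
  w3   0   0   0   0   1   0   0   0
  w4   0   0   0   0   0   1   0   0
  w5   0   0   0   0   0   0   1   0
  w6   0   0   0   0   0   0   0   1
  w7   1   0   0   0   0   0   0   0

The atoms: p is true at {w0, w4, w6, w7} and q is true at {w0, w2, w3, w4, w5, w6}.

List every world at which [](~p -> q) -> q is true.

{w0, w2, w3, w4, w5, w6}

w0: [](~p -> q) is F, q is T. ✓
w1: [](~p -> q) is T, q is F. ✗
w2: [](~p -> q) is T, q is T. ✓
w3: [](~p -> q) is T, q is T. ✓
w4: [](~p -> q) is T, q is T. ✓
w5: [](~p -> q) is T, q is T. ✓
w6: [](~p -> q) is T, q is T. ✓
w7: [](~p -> q) is T, q is F. ✗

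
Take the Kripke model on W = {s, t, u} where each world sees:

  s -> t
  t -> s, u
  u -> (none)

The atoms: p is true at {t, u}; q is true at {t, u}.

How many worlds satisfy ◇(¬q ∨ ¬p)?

1

s: successors {t}; ¬q ∨ ¬p there: t:F. ✗
t: successors {s, u}; ¬q ∨ ¬p there: s:T, u:F. ✓
u: no successors, so ◇(¬q ∨ ¬p) fails. ✗
Satisfying worlds: {t}.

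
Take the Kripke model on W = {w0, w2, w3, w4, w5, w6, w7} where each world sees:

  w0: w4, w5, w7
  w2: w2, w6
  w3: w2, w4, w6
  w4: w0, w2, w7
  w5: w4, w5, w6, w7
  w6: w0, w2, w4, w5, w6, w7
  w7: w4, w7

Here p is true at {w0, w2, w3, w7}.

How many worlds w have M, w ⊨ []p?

1

w0: successors {w4, w5, w7}; p there: w4:F, w5:F, w7:T. ✗
w2: successors {w2, w6}; p there: w2:T, w6:F. ✗
w3: successors {w2, w4, w6}; p there: w2:T, w4:F, w6:F. ✗
w4: successors {w0, w2, w7}; p there: w0:T, w2:T, w7:T. ✓
w5: successors {w4, w5, w6, w7}; p there: w4:F, w5:F, w6:F, w7:T. ✗
w6: successors {w0, w2, w4, w5, w6, w7}; p there: w0:T, w2:T, w4:F, w5:F, w6:F, w7:T. ✗
w7: successors {w4, w7}; p there: w4:F, w7:T. ✗
Satisfying worlds: {w4}.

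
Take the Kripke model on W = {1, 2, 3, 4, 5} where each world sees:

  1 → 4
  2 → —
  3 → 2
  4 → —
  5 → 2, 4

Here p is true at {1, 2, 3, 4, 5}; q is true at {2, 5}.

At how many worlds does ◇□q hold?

3

1: successors {4}; □q there: 4:T. ✓
2: no successors, so ◇□q fails. ✗
3: successors {2}; □q there: 2:T. ✓
4: no successors, so ◇□q fails. ✗
5: successors {2, 4}; □q there: 2:T, 4:T. ✓
Satisfying worlds: {1, 3, 5}.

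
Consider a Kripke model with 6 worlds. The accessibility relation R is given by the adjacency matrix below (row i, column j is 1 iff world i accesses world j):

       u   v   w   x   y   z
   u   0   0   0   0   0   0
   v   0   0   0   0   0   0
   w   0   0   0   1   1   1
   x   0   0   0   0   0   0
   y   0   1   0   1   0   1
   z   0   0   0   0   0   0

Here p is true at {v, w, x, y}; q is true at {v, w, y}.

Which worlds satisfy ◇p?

{w, y}

u: no successors, so ◇p fails. ✗
v: no successors, so ◇p fails. ✗
w: successors {x, y, z}; p there: x:T, y:T, z:F. ✓
x: no successors, so ◇p fails. ✗
y: successors {v, x, z}; p there: v:T, x:T, z:F. ✓
z: no successors, so ◇p fails. ✗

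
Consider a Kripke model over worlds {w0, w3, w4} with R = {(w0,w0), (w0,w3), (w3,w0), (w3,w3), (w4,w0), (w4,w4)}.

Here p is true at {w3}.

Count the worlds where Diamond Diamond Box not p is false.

2

w0: successors {w0, w3}; Diamond Box not p there: w0:F, w3:F. ✗
w3: successors {w0, w3}; Diamond Box not p there: w0:F, w3:F. ✗
w4: successors {w0, w4}; Diamond Box not p there: w0:F, w4:T. ✓
Satisfying worlds: {w4}.
So Diamond Diamond Box not p fails at the other 2 worlds.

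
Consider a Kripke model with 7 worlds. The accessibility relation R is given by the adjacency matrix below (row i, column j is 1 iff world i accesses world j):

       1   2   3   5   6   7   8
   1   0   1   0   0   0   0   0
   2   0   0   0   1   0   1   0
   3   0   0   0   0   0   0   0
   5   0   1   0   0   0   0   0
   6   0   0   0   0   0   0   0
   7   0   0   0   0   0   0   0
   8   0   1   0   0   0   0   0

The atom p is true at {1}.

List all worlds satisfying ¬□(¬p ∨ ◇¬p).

∅

1: □(¬p ∨ ◇¬p) is T. ✗
2: □(¬p ∨ ◇¬p) is T. ✗
3: □(¬p ∨ ◇¬p) is T. ✗
5: □(¬p ∨ ◇¬p) is T. ✗
6: □(¬p ∨ ◇¬p) is T. ✗
7: □(¬p ∨ ◇¬p) is T. ✗
8: □(¬p ∨ ◇¬p) is T. ✗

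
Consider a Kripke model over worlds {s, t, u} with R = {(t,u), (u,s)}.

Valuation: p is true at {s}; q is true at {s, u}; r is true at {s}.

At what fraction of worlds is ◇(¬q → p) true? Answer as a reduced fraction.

2/3

s: no successors, so ◇(¬q → p) fails. ✗
t: successors {u}; ¬q → p there: u:T. ✓
u: successors {s}; ¬q → p there: s:T. ✓
That's 2 of 3 worlds, so 2/3.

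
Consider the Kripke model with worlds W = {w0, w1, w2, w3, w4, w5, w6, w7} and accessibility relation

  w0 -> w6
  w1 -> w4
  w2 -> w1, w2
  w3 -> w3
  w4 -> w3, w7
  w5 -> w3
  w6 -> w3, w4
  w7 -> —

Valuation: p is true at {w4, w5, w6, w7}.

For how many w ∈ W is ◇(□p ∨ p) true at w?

5

w0: successors {w6}; □p ∨ p there: w6:T. ✓
w1: successors {w4}; □p ∨ p there: w4:T. ✓
w2: successors {w1, w2}; □p ∨ p there: w1:T, w2:F. ✓
w3: successors {w3}; □p ∨ p there: w3:F. ✗
w4: successors {w3, w7}; □p ∨ p there: w3:F, w7:T. ✓
w5: successors {w3}; □p ∨ p there: w3:F. ✗
w6: successors {w3, w4}; □p ∨ p there: w3:F, w4:T. ✓
w7: no successors, so ◇(□p ∨ p) fails. ✗
Satisfying worlds: {w0, w1, w2, w4, w6}.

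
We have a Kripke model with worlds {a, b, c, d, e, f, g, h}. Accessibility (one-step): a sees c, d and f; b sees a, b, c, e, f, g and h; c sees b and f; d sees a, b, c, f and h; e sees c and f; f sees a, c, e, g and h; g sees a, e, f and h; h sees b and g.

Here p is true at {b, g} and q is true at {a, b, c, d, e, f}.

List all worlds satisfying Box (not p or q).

a: successors {c, d, f}; not p or q there: c:T, d:T, f:T. ✓
b: successors {a, b, c, e, f, g, h}; not p or q there: a:T, b:T, c:T, e:T, f:T, g:F, h:T. ✗
c: successors {b, f}; not p or q there: b:T, f:T. ✓
d: successors {a, b, c, f, h}; not p or q there: a:T, b:T, c:T, f:T, h:T. ✓
e: successors {c, f}; not p or q there: c:T, f:T. ✓
f: successors {a, c, e, g, h}; not p or q there: a:T, c:T, e:T, g:F, h:T. ✗
g: successors {a, e, f, h}; not p or q there: a:T, e:T, f:T, h:T. ✓
h: successors {b, g}; not p or q there: b:T, g:F. ✗

{a, c, d, e, g}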